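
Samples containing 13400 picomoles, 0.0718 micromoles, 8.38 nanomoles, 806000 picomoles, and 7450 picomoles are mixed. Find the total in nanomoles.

907.03 nanomoles

In nanomoles:
  13400 picomoles = 13400 × 10⁻³ nanomoles = 13.4
  0.0718 micromoles = 0.0718 × 10³ nanomoles = 71.8
  8.38 nanomoles → 8.38
  806000 picomoles = 806000 × 10⁻³ nanomoles = 806
  7450 picomoles = 7450 × 10⁻³ nanomoles = 7.45
Sum: 13.4 + 71.8 + 8.38 + 806 + 7.45 = 907.03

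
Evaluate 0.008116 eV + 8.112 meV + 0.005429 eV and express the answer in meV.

In meV:
  0.008116 eV = 0.008116 × 10³ meV = 8.116
  8.112 meV → 8.112
  0.005429 eV = 0.005429 × 10³ meV = 5.429
Sum: 8.116 + 8.112 + 5.429 = 21.657

21.657 meV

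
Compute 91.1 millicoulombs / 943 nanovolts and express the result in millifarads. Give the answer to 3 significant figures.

(91.1e-3) / (943e-9) = 0.096607e6 F

96600000 millifarads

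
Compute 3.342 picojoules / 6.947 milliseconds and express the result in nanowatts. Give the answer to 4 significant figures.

0.4811 nanowatts

(3.342e-12) / (6.947e-3) = 0.481071e-9 W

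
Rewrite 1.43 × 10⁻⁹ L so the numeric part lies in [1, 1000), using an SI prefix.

1.43 nL

= 1.43 × 10⁻⁹ L; 10⁻⁹ is nano.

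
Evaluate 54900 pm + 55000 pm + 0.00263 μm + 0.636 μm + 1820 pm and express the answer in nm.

750.35 nm

In nm:
  54900 pm = 54900 × 10^-3 nm = 54.9
  55000 pm = 55000 × 10^-3 nm = 55
  0.00263 μm = 0.00263 × 10^3 nm = 2.63
  0.636 μm = 0.636 × 10^3 nm = 636
  1820 pm = 1820 × 10^-3 nm = 1.82
Sum: 54.9 + 55 + 2.63 + 636 + 1.82 = 750.35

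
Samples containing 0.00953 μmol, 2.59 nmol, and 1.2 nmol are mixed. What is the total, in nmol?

13.32 nmol

In nmol:
  0.00953 μmol = 0.00953 × 10³ nmol = 9.53
  2.59 nmol → 2.59
  1.2 nmol → 1.2
Sum: 9.53 + 2.59 + 1.2 = 13.32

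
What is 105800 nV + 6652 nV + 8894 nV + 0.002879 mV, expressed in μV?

In μV:
  105800 nV = 105800 × 10⁻³ μV = 105.8
  6652 nV = 6652 × 10⁻³ μV = 6.652
  8894 nV = 8894 × 10⁻³ μV = 8.894
  0.002879 mV = 0.002879 × 10³ μV = 2.879
Sum: 105.8 + 6.652 + 8.894 + 2.879 = 124.225

124.225 μV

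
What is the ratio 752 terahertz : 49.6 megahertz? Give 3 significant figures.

15200000

(752 × 10^12) / (49.6 × 10^6) = 15.16 × 10^6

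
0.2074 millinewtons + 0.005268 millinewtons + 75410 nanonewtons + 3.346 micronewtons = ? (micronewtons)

291.424 micronewtons

In micronewtons:
  0.2074 millinewtons = 0.2074 × 10^3 micronewtons = 207.4
  0.005268 millinewtons = 0.005268 × 10^3 micronewtons = 5.268
  75410 nanonewtons = 75410 × 10^-3 micronewtons = 75.41
  3.346 micronewtons → 3.346
Sum: 207.4 + 5.268 + 75.41 + 3.346 = 291.424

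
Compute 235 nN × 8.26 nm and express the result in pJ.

0.0019411 pJ

235e-9 × 8.26e-9 = 1941.1e-18 J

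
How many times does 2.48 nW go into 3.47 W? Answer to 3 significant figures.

(3.47) / (2.48 × 10^-9) = 1.399 × 10^9

1400000000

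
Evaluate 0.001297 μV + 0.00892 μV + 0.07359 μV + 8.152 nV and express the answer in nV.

In nV:
  0.001297 μV = 0.001297 × 10^3 nV = 1.297
  0.00892 μV = 0.00892 × 10^3 nV = 8.92
  0.07359 μV = 0.07359 × 10^3 nV = 73.59
  8.152 nV → 8.152
Sum: 1.297 + 8.92 + 73.59 + 8.152 = 91.959

91.959 nV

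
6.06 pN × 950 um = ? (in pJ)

6.06 × 10⁻¹² × 950 × 10⁻⁶ = 5757 × 10⁻¹⁸ J

0.005757 pJ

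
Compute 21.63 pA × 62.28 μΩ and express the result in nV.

0.0000013471164 nV

21.63 × 10⁻¹² × 62.28 × 10⁻⁶ = 1347.1164 × 10⁻¹⁸ V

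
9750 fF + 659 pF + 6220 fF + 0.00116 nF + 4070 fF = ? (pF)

In pF:
  9750 fF = 9750e-3 pF = 9.75
  659 pF → 659
  6220 fF = 6220e-3 pF = 6.22
  0.00116 nF = 0.00116e3 pF = 1.16
  4070 fF = 4070e-3 pF = 4.07
Sum: 9.75 + 659 + 6.22 + 1.16 + 4.07 = 680.2

680.2 pF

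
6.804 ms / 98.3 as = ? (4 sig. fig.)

(6.804e-3) / (98.3e-18) = 0.069217e15

69220000000000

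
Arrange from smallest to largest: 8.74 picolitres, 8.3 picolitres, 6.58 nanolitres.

8.3 picolitres < 8.74 picolitres < 6.58 nanolitres

8.74 picolitres = 0.00000000000874 litres
8.3 picolitres = 0.0000000000083 litres
6.58 nanolitres = 0.00000000658 litres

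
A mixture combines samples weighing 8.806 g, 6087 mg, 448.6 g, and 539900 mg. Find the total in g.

In g:
  8.806 g → 8.806
  6087 mg = 6087 × 10⁻³ g = 6.087
  448.6 g → 448.6
  539900 mg = 539900 × 10⁻³ g = 539.9
Sum: 8.806 + 6.087 + 448.6 + 539.9 = 1003.393

1003.393 g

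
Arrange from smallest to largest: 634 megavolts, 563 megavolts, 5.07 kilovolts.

5.07 kilovolts < 563 megavolts < 634 megavolts

634 megavolts = 634000000 volts
563 megavolts = 563000000 volts
5.07 kilovolts = 5070 volts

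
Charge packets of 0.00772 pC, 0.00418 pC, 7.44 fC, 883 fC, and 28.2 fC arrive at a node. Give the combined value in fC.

930.54 fC

In fC:
  0.00772 pC = 0.00772e3 fC = 7.72
  0.00418 pC = 0.00418e3 fC = 4.18
  7.44 fC → 7.44
  883 fC → 883
  28.2 fC → 28.2
Sum: 7.72 + 4.18 + 7.44 + 883 + 28.2 = 930.54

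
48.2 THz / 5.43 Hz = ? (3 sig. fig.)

8880000000000

(48.2e12) / (5.43) = 8.877e12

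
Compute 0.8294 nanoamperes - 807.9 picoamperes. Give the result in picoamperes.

21.5 picoamperes

In picoamperes:
  0.8294 nanoamperes = 0.8294e3 picoamperes = 829.4
  807.9 picoamperes → 807.9
Difference: 829.4 - 807.9 = 21.5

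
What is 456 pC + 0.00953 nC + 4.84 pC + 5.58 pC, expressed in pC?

475.95 pC

In pC:
  456 pC → 456
  0.00953 nC = 0.00953e3 pC = 9.53
  4.84 pC → 4.84
  5.58 pC → 5.58
Sum: 456 + 9.53 + 4.84 + 5.58 = 475.95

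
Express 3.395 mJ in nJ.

3395000 nJ

milli = 1e-3, nano = 1e-9; factor is 1e6.
3.395 × 1e6 = 3395000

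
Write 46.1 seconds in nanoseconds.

46100000000 nanoseconds

(no prefix) = 10⁰, nano = 10⁻⁹; factor is 10⁹.
46.1 × 10⁹ = 46100000000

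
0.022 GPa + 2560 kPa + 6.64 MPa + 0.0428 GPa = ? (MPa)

In MPa:
  0.022 GPa = 0.022 × 10³ MPa = 22
  2560 kPa = 2560 × 10⁻³ MPa = 2.56
  6.64 MPa → 6.64
  0.0428 GPa = 0.0428 × 10³ MPa = 42.8
Sum: 22 + 2.56 + 6.64 + 42.8 = 74

74 MPa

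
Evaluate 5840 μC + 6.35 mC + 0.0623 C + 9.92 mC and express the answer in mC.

In mC:
  5840 μC = 5840 × 10⁻³ mC = 5.84
  6.35 mC → 6.35
  0.0623 C = 0.0623 × 10³ mC = 62.3
  9.92 mC → 9.92
Sum: 5.84 + 6.35 + 62.3 + 9.92 = 84.41

84.41 mC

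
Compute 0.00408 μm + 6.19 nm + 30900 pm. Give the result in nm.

41.17 nm

In nm:
  0.00408 μm = 0.00408 × 10³ nm = 4.08
  6.19 nm → 6.19
  30900 pm = 30900 × 10⁻³ nm = 30.9
Sum: 4.08 + 6.19 + 30.9 = 41.17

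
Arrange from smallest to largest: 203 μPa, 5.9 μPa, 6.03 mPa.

5.9 μPa < 203 μPa < 6.03 mPa

203 μPa = 0.000203 Pa
5.9 μPa = 0.0000059 Pa
6.03 mPa = 0.00603 Pa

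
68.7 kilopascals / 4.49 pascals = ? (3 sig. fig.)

(68.7e3) / (4.49) = 15.3e3

15300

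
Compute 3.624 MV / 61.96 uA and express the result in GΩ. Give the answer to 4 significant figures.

(3.624 × 10^6) / (61.96 × 10^-6) = 0.0584893 × 10^12 Ω

58.49 GΩ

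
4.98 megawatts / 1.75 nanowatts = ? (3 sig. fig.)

(4.98 × 10⁶) / (1.75 × 10⁻⁹) = 2.846 × 10¹⁵

2850000000000000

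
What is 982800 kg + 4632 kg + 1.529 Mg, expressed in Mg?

In Mg:
  982800 kg = 982800 × 10⁻³ Mg = 982.8
  4632 kg = 4632 × 10⁻³ Mg = 4.632
  1.529 Mg → 1.529
Sum: 982.8 + 4.632 + 1.529 = 988.961

988.961 Mg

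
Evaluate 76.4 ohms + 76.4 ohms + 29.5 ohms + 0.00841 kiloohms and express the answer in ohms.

190.71 ohms

In ohms:
  76.4 ohms → 76.4
  76.4 ohms → 76.4
  29.5 ohms → 29.5
  0.00841 kiloohms = 0.00841e3 ohms = 8.41
Sum: 76.4 + 76.4 + 29.5 + 8.41 = 190.71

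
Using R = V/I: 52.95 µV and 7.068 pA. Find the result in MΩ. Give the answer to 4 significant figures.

7.492 MΩ

(52.95 × 10^-6) / (7.068 × 10^-12) = 7.49151 × 10^6 Ω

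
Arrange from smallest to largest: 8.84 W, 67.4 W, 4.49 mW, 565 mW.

4.49 mW < 565 mW < 8.84 W < 67.4 W

8.84 W = 8.84 W
67.4 W = 67.4 W
4.49 mW = 0.00449 W
565 mW = 0.565 W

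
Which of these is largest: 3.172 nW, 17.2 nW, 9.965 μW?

3.172 nW = 0.000000003172 W
17.2 nW = 0.0000000172 W
9.965 μW = 0.000009965 W

9.965 μW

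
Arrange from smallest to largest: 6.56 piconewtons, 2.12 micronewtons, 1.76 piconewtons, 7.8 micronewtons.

1.76 piconewtons < 6.56 piconewtons < 2.12 micronewtons < 7.8 micronewtons

6.56 piconewtons = 0.00000000000656 newtons
2.12 micronewtons = 0.00000212 newtons
1.76 piconewtons = 0.00000000000176 newtons
7.8 micronewtons = 0.0000078 newtons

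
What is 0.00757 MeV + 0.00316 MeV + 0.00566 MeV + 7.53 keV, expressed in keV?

In keV:
  0.00757 MeV = 0.00757e3 keV = 7.57
  0.00316 MeV = 0.00316e3 keV = 3.16
  0.00566 MeV = 0.00566e3 keV = 5.66
  7.53 keV → 7.53
Sum: 7.57 + 3.16 + 5.66 + 7.53 = 23.92

23.92 keV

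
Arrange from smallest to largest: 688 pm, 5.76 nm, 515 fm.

688 pm = 0.000000000688 m
5.76 nm = 0.00000000576 m
515 fm = 0.000000000000515 m

515 fm < 688 pm < 5.76 nm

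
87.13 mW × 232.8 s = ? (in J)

87.13e-3 × 232.8 = 20283.864e-3 J

20.283864 J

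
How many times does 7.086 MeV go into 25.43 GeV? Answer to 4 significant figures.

3589

(25.43 × 10⁹) / (7.086 × 10⁶) = 3.5888 × 10³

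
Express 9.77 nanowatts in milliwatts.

0.00000977 milliwatts

nano = 10^-9, milli = 10^-3; factor is 10^-6.
9.77 × 10^-6 = 0.00000977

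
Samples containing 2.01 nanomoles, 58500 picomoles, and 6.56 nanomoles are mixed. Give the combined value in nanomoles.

In nanomoles:
  2.01 nanomoles → 2.01
  58500 picomoles = 58500 × 10^-3 nanomoles = 58.5
  6.56 nanomoles → 6.56
Sum: 2.01 + 58.5 + 6.56 = 67.07

67.07 nanomoles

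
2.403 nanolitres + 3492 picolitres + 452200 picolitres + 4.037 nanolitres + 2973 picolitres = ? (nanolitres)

465.105 nanolitres

In nanolitres:
  2.403 nanolitres → 2.403
  3492 picolitres = 3492 × 10⁻³ nanolitres = 3.492
  452200 picolitres = 452200 × 10⁻³ nanolitres = 452.2
  4.037 nanolitres → 4.037
  2973 picolitres = 2973 × 10⁻³ nanolitres = 2.973
Sum: 2.403 + 3.492 + 452.2 + 4.037 + 2.973 = 465.105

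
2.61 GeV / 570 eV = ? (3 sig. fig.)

(2.61e9) / (570) = 0.004579e9

4580000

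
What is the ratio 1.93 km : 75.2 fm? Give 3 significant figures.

(1.93 × 10³) / (75.2 × 10⁻¹⁵) = 0.02566 × 10¹⁸

25700000000000000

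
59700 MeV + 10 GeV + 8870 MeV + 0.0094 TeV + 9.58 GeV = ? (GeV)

97.55 GeV

In GeV:
  59700 MeV = 59700e-3 GeV = 59.7
  10 GeV → 10
  8870 MeV = 8870e-3 GeV = 8.87
  0.0094 TeV = 0.0094e3 GeV = 9.4
  9.58 GeV → 9.58
Sum: 59.7 + 10 + 8.87 + 9.4 + 9.58 = 97.55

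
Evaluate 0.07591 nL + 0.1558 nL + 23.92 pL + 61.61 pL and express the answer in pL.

317.24 pL

In pL:
  0.07591 nL = 0.07591 × 10^3 pL = 75.91
  0.1558 nL = 0.1558 × 10^3 pL = 155.8
  23.92 pL → 23.92
  61.61 pL → 61.61
Sum: 75.91 + 155.8 + 23.92 + 61.61 = 317.24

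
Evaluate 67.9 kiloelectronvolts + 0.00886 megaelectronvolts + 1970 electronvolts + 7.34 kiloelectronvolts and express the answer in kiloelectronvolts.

In kiloelectronvolts:
  67.9 kiloelectronvolts → 67.9
  0.00886 megaelectronvolts = 0.00886 × 10³ kiloelectronvolts = 8.86
  1970 electronvolts = 1970 × 10⁻³ kiloelectronvolts = 1.97
  7.34 kiloelectronvolts → 7.34
Sum: 67.9 + 8.86 + 1.97 + 7.34 = 86.07

86.07 kiloelectronvolts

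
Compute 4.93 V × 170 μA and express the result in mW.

4.93 × 170 × 10^-6 = 838.1 × 10^-6 W

0.8381 mW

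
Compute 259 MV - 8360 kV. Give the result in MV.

In MV:
  259 MV → 259
  8360 kV = 8360e-3 MV = 8.36
Difference: 259 - 8.36 = 250.64

250.64 MV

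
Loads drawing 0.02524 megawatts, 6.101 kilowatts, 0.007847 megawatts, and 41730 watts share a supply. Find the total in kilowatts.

In kilowatts:
  0.02524 megawatts = 0.02524 × 10³ kilowatts = 25.24
  6.101 kilowatts → 6.101
  0.007847 megawatts = 0.007847 × 10³ kilowatts = 7.847
  41730 watts = 41730 × 10⁻³ kilowatts = 41.73
Sum: 25.24 + 6.101 + 7.847 + 41.73 = 80.918

80.918 kilowatts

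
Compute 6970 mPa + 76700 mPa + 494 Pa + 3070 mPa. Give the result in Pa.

580.74 Pa

In Pa:
  6970 mPa = 6970e-3 Pa = 6.97
  76700 mPa = 76700e-3 Pa = 76.7
  494 Pa → 494
  3070 mPa = 3070e-3 Pa = 3.07
Sum: 6.97 + 76.7 + 494 + 3.07 = 580.74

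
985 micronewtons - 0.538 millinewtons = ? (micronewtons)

In micronewtons:
  985 micronewtons → 985
  0.538 millinewtons = 0.538 × 10³ micronewtons = 538
Difference: 985 - 538 = 447

447 micronewtons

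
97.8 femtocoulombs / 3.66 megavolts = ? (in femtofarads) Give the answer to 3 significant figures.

(97.8 × 10^-15) / (3.66 × 10^6) = 26.721 × 10^-21 F

0.0000267 femtofarads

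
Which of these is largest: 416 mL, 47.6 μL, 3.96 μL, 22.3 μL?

416 mL

416 mL = 0.416 L
47.6 μL = 0.0000476 L
3.96 μL = 0.00000396 L
22.3 μL = 0.0000223 L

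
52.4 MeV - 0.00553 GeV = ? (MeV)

46.87 MeV

In MeV:
  52.4 MeV → 52.4
  0.00553 GeV = 0.00553 × 10³ MeV = 5.53
Difference: 52.4 - 5.53 = 46.87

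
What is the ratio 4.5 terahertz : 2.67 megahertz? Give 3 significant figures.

1690000

(4.5 × 10^12) / (2.67 × 10^6) = 1.685 × 10^6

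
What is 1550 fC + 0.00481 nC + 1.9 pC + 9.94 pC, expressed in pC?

In pC:
  1550 fC = 1550e-3 pC = 1.55
  0.00481 nC = 0.00481e3 pC = 4.81
  1.9 pC → 1.9
  9.94 pC → 9.94
Sum: 1.55 + 4.81 + 1.9 + 9.94 = 18.2

18.2 pC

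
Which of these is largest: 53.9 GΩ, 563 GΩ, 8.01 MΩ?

563 GΩ

53.9 GΩ = 53900000000 Ω
563 GΩ = 563000000000 Ω
8.01 MΩ = 8010000 Ω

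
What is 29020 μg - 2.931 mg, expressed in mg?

In mg:
  29020 μg = 29020 × 10⁻³ mg = 29.02
  2.931 mg → 2.931
Difference: 29.02 - 2.931 = 26.089

26.089 mg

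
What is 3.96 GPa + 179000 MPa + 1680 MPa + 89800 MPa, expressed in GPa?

274.44 GPa

In GPa:
  3.96 GPa → 3.96
  179000 MPa = 179000 × 10^-3 GPa = 179
  1680 MPa = 1680 × 10^-3 GPa = 1.68
  89800 MPa = 89800 × 10^-3 GPa = 89.8
Sum: 3.96 + 179 + 1.68 + 89.8 = 274.44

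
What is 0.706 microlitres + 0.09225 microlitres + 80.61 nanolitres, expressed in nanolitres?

878.86 nanolitres

In nanolitres:
  0.706 microlitres = 0.706e3 nanolitres = 706
  0.09225 microlitres = 0.09225e3 nanolitres = 92.25
  80.61 nanolitres → 80.61
Sum: 706 + 92.25 + 80.61 = 878.86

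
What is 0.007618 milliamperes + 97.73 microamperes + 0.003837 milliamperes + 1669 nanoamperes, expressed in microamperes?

In microamperes:
  0.007618 milliamperes = 0.007618 × 10^3 microamperes = 7.618
  97.73 microamperes → 97.73
  0.003837 milliamperes = 0.003837 × 10^3 microamperes = 3.837
  1669 nanoamperes = 1669 × 10^-3 microamperes = 1.669
Sum: 7.618 + 97.73 + 3.837 + 1.669 = 110.854

110.854 microamperes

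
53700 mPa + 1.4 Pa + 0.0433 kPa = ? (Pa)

98.4 Pa

In Pa:
  53700 mPa = 53700 × 10⁻³ Pa = 53.7
  1.4 Pa → 1.4
  0.0433 kPa = 0.0433 × 10³ Pa = 43.3
Sum: 53.7 + 1.4 + 43.3 = 98.4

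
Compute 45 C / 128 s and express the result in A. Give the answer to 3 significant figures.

0.352 A

(45) / (128) = 0.35156 A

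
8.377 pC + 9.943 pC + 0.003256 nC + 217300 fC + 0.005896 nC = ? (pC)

In pC:
  8.377 pC → 8.377
  9.943 pC → 9.943
  0.003256 nC = 0.003256 × 10^3 pC = 3.256
  217300 fC = 217300 × 10^-3 pC = 217.3
  0.005896 nC = 0.005896 × 10^3 pC = 5.896
Sum: 8.377 + 9.943 + 3.256 + 217.3 + 5.896 = 244.772

244.772 pC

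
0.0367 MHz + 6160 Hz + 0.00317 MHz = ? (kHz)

In kHz:
  0.0367 MHz = 0.0367 × 10³ kHz = 36.7
  6160 Hz = 6160 × 10⁻³ kHz = 6.16
  0.00317 MHz = 0.00317 × 10³ kHz = 3.17
Sum: 36.7 + 6.16 + 3.17 = 46.03

46.03 kHz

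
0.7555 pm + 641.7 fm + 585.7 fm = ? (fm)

1982.9 fm

In fm:
  0.7555 pm = 0.7555e3 fm = 755.5
  641.7 fm → 641.7
  585.7 fm → 585.7
Sum: 755.5 + 641.7 + 585.7 = 1982.9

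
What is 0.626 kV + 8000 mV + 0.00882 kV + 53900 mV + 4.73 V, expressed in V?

In V:
  0.626 kV = 0.626e3 V = 626
  8000 mV = 8000e-3 V = 8
  0.00882 kV = 0.00882e3 V = 8.82
  53900 mV = 53900e-3 V = 53.9
  4.73 V → 4.73
Sum: 626 + 8 + 8.82 + 53.9 + 4.73 = 701.45

701.45 V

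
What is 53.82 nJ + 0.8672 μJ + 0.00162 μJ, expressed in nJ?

In nJ:
  53.82 nJ → 53.82
  0.8672 μJ = 0.8672 × 10^3 nJ = 867.2
  0.00162 μJ = 0.00162 × 10^3 nJ = 1.62
Sum: 53.82 + 867.2 + 1.62 = 922.64

922.64 nJ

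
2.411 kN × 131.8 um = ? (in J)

2.411 × 10³ × 131.8 × 10⁻⁶ = 317.7698 × 10⁻³ J

0.3177698 J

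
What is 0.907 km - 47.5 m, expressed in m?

859.5 m

In m:
  0.907 km = 0.907 × 10³ m = 907
  47.5 m → 47.5
Difference: 907 - 47.5 = 859.5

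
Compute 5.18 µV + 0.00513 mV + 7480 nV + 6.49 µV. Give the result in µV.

24.28 µV

In µV:
  5.18 µV → 5.18
  0.00513 mV = 0.00513 × 10³ µV = 5.13
  7480 nV = 7480 × 10⁻³ µV = 7.48
  6.49 µV → 6.49
Sum: 5.18 + 5.13 + 7.48 + 6.49 = 24.28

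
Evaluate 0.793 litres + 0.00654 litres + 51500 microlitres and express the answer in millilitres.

In millilitres:
  0.793 litres = 0.793 × 10³ millilitres = 793
  0.00654 litres = 0.00654 × 10³ millilitres = 6.54
  51500 microlitres = 51500 × 10⁻³ millilitres = 51.5
Sum: 793 + 6.54 + 51.5 = 851.04

851.04 millilitres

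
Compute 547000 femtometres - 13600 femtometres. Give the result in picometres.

533.4 picometres

In picometres:
  547000 femtometres = 547000 × 10^-3 picometres = 547
  13600 femtometres = 13600 × 10^-3 picometres = 13.6
Difference: 547 - 13.6 = 533.4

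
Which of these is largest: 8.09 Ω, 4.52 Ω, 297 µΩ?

8.09 Ω = 8.09 Ω
4.52 Ω = 4.52 Ω
297 µΩ = 0.000297 Ω

8.09 Ω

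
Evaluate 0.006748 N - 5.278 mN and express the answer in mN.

In mN:
  0.006748 N = 0.006748 × 10^3 mN = 6.748
  5.278 mN → 5.278
Difference: 6.748 - 5.278 = 1.47

1.47 mN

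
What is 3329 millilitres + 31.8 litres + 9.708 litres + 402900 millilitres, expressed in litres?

In litres:
  3329 millilitres = 3329 × 10^-3 litres = 3.329
  31.8 litres → 31.8
  9.708 litres → 9.708
  402900 millilitres = 402900 × 10^-3 litres = 402.9
Sum: 3.329 + 31.8 + 9.708 + 402.9 = 447.737

447.737 litres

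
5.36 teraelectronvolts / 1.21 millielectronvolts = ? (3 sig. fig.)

(5.36 × 10^12) / (1.21 × 10^-3) = 4.43 × 10^15

4430000000000000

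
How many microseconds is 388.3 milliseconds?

milli = 10⁻³, micro = 10⁻⁶; factor is 10³.
388.3 × 10³ = 388300

388300 microseconds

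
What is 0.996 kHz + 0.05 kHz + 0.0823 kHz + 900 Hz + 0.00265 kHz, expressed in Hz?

In Hz:
  0.996 kHz = 0.996 × 10³ Hz = 996
  0.05 kHz = 0.05 × 10³ Hz = 50
  0.0823 kHz = 0.0823 × 10³ Hz = 82.3
  900 Hz → 900
  0.00265 kHz = 0.00265 × 10³ Hz = 2.65
Sum: 996 + 50 + 82.3 + 900 + 2.65 = 2030.95

2030.95 Hz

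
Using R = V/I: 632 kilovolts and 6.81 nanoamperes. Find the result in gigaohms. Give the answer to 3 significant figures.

(632 × 10^3) / (6.81 × 10^-9) = 92.805 × 10^12 Ω

92800 gigaohms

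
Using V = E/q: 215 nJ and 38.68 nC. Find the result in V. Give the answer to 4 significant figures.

(215 × 10^-9) / (38.68 × 10^-9) = 5.55843 V

5.558 V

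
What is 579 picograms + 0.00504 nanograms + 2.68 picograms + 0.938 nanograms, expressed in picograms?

In picograms:
  579 picograms → 579
  0.00504 nanograms = 0.00504e3 picograms = 5.04
  2.68 picograms → 2.68
  0.938 nanograms = 0.938e3 picograms = 938
Sum: 579 + 5.04 + 2.68 + 938 = 1524.72

1524.72 picograms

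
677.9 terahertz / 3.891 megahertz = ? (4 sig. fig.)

(677.9e12) / (3.891e6) = 174.22e6

174200000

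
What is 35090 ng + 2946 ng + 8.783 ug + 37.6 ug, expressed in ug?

84.419 ug

In ug:
  35090 ng = 35090 × 10⁻³ ug = 35.09
  2946 ng = 2946 × 10⁻³ ug = 2.946
  8.783 ug → 8.783
  37.6 ug → 37.6
Sum: 35.09 + 2.946 + 8.783 + 37.6 = 84.419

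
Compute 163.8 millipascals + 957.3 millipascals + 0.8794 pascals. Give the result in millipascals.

In millipascals:
  163.8 millipascals → 163.8
  957.3 millipascals → 957.3
  0.8794 pascals = 0.8794 × 10³ millipascals = 879.4
Sum: 163.8 + 957.3 + 879.4 = 2000.5

2000.5 millipascals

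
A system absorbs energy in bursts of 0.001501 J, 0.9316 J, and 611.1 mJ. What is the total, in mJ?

1544.201 mJ

In mJ:
  0.001501 J = 0.001501 × 10³ mJ = 1.501
  0.9316 J = 0.9316 × 10³ mJ = 931.6
  611.1 mJ → 611.1
Sum: 1.501 + 931.6 + 611.1 = 1544.201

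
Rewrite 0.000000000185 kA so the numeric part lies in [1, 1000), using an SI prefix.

= 185e-9 A; 1e-9 is nano.

185 nA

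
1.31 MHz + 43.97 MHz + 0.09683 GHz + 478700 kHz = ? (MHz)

620.81 MHz

In MHz:
  1.31 MHz → 1.31
  43.97 MHz → 43.97
  0.09683 GHz = 0.09683 × 10³ MHz = 96.83
  478700 kHz = 478700 × 10⁻³ MHz = 478.7
Sum: 1.31 + 43.97 + 96.83 + 478.7 = 620.81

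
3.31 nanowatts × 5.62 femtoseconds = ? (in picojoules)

3.31e-9 × 5.62e-15 = 18.6022e-24 J

0.0000000000186022 picojoules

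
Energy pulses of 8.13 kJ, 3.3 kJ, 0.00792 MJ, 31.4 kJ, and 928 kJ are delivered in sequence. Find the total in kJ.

In kJ:
  8.13 kJ → 8.13
  3.3 kJ → 3.3
  0.00792 MJ = 0.00792 × 10³ kJ = 7.92
  31.4 kJ → 31.4
  928 kJ → 928
Sum: 8.13 + 3.3 + 7.92 + 31.4 + 928 = 978.75

978.75 kJ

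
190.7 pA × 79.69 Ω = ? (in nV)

190.7 × 10^-12 × 79.69 = 15196.883 × 10^-12 V

15.196883 nV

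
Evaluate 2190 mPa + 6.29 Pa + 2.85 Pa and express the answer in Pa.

In Pa:
  2190 mPa = 2190e-3 Pa = 2.19
  6.29 Pa → 6.29
  2.85 Pa → 2.85
Sum: 2.19 + 6.29 + 2.85 = 11.33

11.33 Pa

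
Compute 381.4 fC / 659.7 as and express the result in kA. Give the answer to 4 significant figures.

0.5781 kA

(381.4 × 10^-15) / (659.7 × 10^-18) = 0.578142 × 10^3 A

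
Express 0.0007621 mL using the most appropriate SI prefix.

= 762.1 × 10^-9 L; 10^-9 is nano.

762.1 nL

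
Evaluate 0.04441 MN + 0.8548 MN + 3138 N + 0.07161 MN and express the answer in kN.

973.958 kN

In kN:
  0.04441 MN = 0.04441 × 10³ kN = 44.41
  0.8548 MN = 0.8548 × 10³ kN = 854.8
  3138 N = 3138 × 10⁻³ kN = 3.138
  0.07161 MN = 0.07161 × 10³ kN = 71.61
Sum: 44.41 + 854.8 + 3.138 + 71.61 = 973.958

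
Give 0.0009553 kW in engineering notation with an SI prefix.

= 955.3 × 10⁻³ W; 10⁻³ is milli.

955.3 mW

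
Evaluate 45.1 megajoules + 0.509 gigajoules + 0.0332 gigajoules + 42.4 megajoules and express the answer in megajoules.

In megajoules:
  45.1 megajoules → 45.1
  0.509 gigajoules = 0.509 × 10^3 megajoules = 509
  0.0332 gigajoules = 0.0332 × 10^3 megajoules = 33.2
  42.4 megajoules → 42.4
Sum: 45.1 + 509 + 33.2 + 42.4 = 629.7

629.7 megajoules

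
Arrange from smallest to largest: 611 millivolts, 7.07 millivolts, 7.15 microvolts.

7.15 microvolts < 7.07 millivolts < 611 millivolts

611 millivolts = 0.611 volts
7.07 millivolts = 0.00707 volts
7.15 microvolts = 0.00000715 volts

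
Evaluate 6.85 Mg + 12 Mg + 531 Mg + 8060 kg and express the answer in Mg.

557.91 Mg

In Mg:
  6.85 Mg → 6.85
  12 Mg → 12
  531 Mg → 531
  8060 kg = 8060 × 10^-3 Mg = 8.06
Sum: 6.85 + 12 + 531 + 8.06 = 557.91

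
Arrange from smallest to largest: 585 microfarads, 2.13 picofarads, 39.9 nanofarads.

585 microfarads = 0.000585 farads
2.13 picofarads = 0.00000000000213 farads
39.9 nanofarads = 0.0000000399 farads

2.13 picofarads < 39.9 nanofarads < 585 microfarads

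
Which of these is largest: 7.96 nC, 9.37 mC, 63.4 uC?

7.96 nC = 0.00000000796 C
9.37 mC = 0.00937 C
63.4 uC = 0.0000634 C

9.37 mC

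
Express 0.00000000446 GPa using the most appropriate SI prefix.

= 4.46 Pa; mantissa already in [1, 1000).

4.46 Pa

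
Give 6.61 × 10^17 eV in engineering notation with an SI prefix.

= 661 × 10^15 eV; 10^15 is peta.

661 PeV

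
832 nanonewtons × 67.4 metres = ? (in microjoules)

56.0768 microjoules

832 × 10^-9 × 67.4 = 56076.8 × 10^-9 J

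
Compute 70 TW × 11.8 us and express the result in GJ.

70e12 × 11.8e-6 = 826e6 J

0.826 GJ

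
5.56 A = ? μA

5560000 μA

(no prefix) = 10⁰, micro = 10⁻⁶; factor is 10⁶.
5.56 × 10⁶ = 5560000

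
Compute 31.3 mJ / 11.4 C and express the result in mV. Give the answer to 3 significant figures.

(31.3 × 10^-3) / (11.4) = 2.7456 × 10^-3 V

2.75 mV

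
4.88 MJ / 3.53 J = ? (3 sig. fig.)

1380000

(4.88 × 10^6) / (3.53) = 1.382 × 10^6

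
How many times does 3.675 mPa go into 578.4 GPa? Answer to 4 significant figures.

157400000000000

(578.4 × 10^9) / (3.675 × 10^-3) = 157.39 × 10^12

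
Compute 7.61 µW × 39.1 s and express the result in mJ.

7.61 × 10⁻⁶ × 39.1 = 297.551 × 10⁻⁶ J

0.297551 mJ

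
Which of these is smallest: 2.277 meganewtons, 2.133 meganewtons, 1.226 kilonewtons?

2.277 meganewtons = 2277000 newtons
2.133 meganewtons = 2133000 newtons
1.226 kilonewtons = 1226 newtons

1.226 kilonewtons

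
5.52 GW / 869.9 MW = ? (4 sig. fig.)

(5.52 × 10^9) / (869.9 × 10^6) = 0.0063456 × 10^3

6.346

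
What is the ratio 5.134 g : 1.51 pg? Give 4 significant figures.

3400000000000

(5.134) / (1.51e-12) = 3.4e12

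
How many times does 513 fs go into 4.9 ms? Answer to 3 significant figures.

(4.9e-3) / (513e-15) = 0.009552e12

9550000000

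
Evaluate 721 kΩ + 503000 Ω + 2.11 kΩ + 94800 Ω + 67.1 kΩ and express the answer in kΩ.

1388.01 kΩ

In kΩ:
  721 kΩ → 721
  503000 Ω = 503000 × 10^-3 kΩ = 503
  2.11 kΩ → 2.11
  94800 Ω = 94800 × 10^-3 kΩ = 94.8
  67.1 kΩ → 67.1
Sum: 721 + 503 + 2.11 + 94.8 + 67.1 = 1388.01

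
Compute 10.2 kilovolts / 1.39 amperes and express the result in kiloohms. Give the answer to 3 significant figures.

7.34 kiloohms

(10.2 × 10³) / (1.39) = 7.3381 × 10³ Ω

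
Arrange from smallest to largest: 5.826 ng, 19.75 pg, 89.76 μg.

19.75 pg < 5.826 ng < 89.76 μg

5.826 ng = 0.000000005826 g
19.75 pg = 0.00000000001975 g
89.76 μg = 0.00008976 g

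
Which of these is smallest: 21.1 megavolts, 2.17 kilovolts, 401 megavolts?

21.1 megavolts = 21100000 volts
2.17 kilovolts = 2170 volts
401 megavolts = 401000000 volts

2.17 kilovolts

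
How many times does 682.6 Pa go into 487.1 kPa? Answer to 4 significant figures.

713.6

(487.1 × 10^3) / (682.6) = 0.7136 × 10^3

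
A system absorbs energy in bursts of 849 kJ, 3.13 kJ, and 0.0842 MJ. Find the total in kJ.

In kJ:
  849 kJ → 849
  3.13 kJ → 3.13
  0.0842 MJ = 0.0842 × 10³ kJ = 84.2
Sum: 849 + 3.13 + 84.2 = 936.33

936.33 kJ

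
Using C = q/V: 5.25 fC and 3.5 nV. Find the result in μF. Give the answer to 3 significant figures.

1.50 μF

(5.25 × 10^-15) / (3.5 × 10^-9) = 1.5 × 10^-6 F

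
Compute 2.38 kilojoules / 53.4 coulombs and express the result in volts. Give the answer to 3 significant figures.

44.6 volts

(2.38 × 10^3) / (53.4) = 0.044569 × 10^3 V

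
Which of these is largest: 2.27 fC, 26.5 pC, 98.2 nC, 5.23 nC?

2.27 fC = 0.00000000000000227 C
26.5 pC = 0.0000000000265 C
98.2 nC = 0.0000000982 C
5.23 nC = 0.00000000523 C

98.2 nC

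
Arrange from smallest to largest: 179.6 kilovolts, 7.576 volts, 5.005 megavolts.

179.6 kilovolts = 179600 volts
7.576 volts = 7.576 volts
5.005 megavolts = 5005000 volts

7.576 volts < 179.6 kilovolts < 5.005 megavolts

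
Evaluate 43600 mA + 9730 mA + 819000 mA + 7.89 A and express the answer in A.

880.22 A

In A:
  43600 mA = 43600 × 10⁻³ A = 43.6
  9730 mA = 9730 × 10⁻³ A = 9.73
  819000 mA = 819000 × 10⁻³ A = 819
  7.89 A → 7.89
Sum: 43.6 + 9.73 + 819 + 7.89 = 880.22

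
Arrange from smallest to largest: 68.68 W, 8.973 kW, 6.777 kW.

68.68 W = 68.68 W
8.973 kW = 8973 W
6.777 kW = 6777 W

68.68 W < 6.777 kW < 8.973 kW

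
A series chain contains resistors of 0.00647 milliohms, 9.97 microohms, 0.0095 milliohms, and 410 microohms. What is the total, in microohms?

435.94 microohms

In microohms:
  0.00647 milliohms = 0.00647e3 microohms = 6.47
  9.97 microohms → 9.97
  0.0095 milliohms = 0.0095e3 microohms = 9.5
  410 microohms → 410
Sum: 6.47 + 9.97 + 9.5 + 410 = 435.94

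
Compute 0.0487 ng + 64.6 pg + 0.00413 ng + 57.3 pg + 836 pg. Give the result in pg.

1010.73 pg

In pg:
  0.0487 ng = 0.0487 × 10^3 pg = 48.7
  64.6 pg → 64.6
  0.00413 ng = 0.00413 × 10^3 pg = 4.13
  57.3 pg → 57.3
  836 pg → 836
Sum: 48.7 + 64.6 + 4.13 + 57.3 + 836 = 1010.73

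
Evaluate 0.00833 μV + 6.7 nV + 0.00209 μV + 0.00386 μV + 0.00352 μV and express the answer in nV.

24.5 nV

In nV:
  0.00833 μV = 0.00833 × 10³ nV = 8.33
  6.7 nV → 6.7
  0.00209 μV = 0.00209 × 10³ nV = 2.09
  0.00386 μV = 0.00386 × 10³ nV = 3.86
  0.00352 μV = 0.00352 × 10³ nV = 3.52
Sum: 8.33 + 6.7 + 2.09 + 3.86 + 3.52 = 24.5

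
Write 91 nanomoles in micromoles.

nano = 10⁻⁹, micro = 10⁻⁶; factor is 10⁻³.
91 × 10⁻³ = 0.091

0.091 micromoles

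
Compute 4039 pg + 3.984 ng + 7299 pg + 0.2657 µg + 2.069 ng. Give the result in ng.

283.091 ng

In ng:
  4039 pg = 4039 × 10⁻³ ng = 4.039
  3.984 ng → 3.984
  7299 pg = 7299 × 10⁻³ ng = 7.299
  0.2657 µg = 0.2657 × 10³ ng = 265.7
  2.069 ng → 2.069
Sum: 4.039 + 3.984 + 7.299 + 265.7 + 2.069 = 283.091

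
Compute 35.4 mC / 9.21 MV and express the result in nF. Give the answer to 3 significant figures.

(35.4e-3) / (9.21e6) = 3.8436e-9 F

3.84 nF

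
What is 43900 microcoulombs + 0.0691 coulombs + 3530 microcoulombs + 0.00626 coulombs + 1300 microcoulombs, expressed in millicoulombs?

124.09 millicoulombs

In millicoulombs:
  43900 microcoulombs = 43900 × 10⁻³ millicoulombs = 43.9
  0.0691 coulombs = 0.0691 × 10³ millicoulombs = 69.1
  3530 microcoulombs = 3530 × 10⁻³ millicoulombs = 3.53
  0.00626 coulombs = 0.00626 × 10³ millicoulombs = 6.26
  1300 microcoulombs = 1300 × 10⁻³ millicoulombs = 1.3
Sum: 43.9 + 69.1 + 3.53 + 6.26 + 1.3 = 124.09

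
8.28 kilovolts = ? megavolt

kilo = 1e3, mega = 1e6; factor is 1e-3.
8.28 × 1e-3 = 0.00828

0.00828 megavolts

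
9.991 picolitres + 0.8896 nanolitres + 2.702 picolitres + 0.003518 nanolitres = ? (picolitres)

In picolitres:
  9.991 picolitres → 9.991
  0.8896 nanolitres = 0.8896 × 10³ picolitres = 889.6
  2.702 picolitres → 2.702
  0.003518 nanolitres = 0.003518 × 10³ picolitres = 3.518
Sum: 9.991 + 889.6 + 2.702 + 3.518 = 905.811

905.811 picolitres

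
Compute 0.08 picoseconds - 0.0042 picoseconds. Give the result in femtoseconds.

In femtoseconds:
  0.08 picoseconds = 0.08 × 10^3 femtoseconds = 80
  0.0042 picoseconds = 0.0042 × 10^3 femtoseconds = 4.2
Difference: 80 - 4.2 = 75.8

75.8 femtoseconds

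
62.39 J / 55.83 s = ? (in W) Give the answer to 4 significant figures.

1.117 W

(62.39) / (55.83) = 1.1175 W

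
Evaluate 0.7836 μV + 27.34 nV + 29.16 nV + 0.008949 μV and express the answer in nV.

849.049 nV

In nV:
  0.7836 μV = 0.7836e3 nV = 783.6
  27.34 nV → 27.34
  29.16 nV → 29.16
  0.008949 μV = 0.008949e3 nV = 8.949
Sum: 783.6 + 27.34 + 29.16 + 8.949 = 849.049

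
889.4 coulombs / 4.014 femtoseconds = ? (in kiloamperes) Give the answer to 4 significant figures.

(889.4) / (4.014e-15) = 221.574e15 A

221600000000000 kiloamperes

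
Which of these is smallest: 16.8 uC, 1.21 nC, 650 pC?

650 pC

16.8 uC = 0.0000168 C
1.21 nC = 0.00000000121 C
650 pC = 0.00000000065 C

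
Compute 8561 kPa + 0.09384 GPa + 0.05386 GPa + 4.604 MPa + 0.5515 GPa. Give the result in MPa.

In MPa:
  8561 kPa = 8561 × 10⁻³ MPa = 8.561
  0.09384 GPa = 0.09384 × 10³ MPa = 93.84
  0.05386 GPa = 0.05386 × 10³ MPa = 53.86
  4.604 MPa → 4.604
  0.5515 GPa = 0.5515 × 10³ MPa = 551.5
Sum: 8.561 + 93.84 + 53.86 + 4.604 + 551.5 = 712.365

712.365 MPa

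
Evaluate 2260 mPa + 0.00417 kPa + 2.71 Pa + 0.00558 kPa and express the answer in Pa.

14.72 Pa

In Pa:
  2260 mPa = 2260 × 10⁻³ Pa = 2.26
  0.00417 kPa = 0.00417 × 10³ Pa = 4.17
  2.71 Pa → 2.71
  0.00558 kPa = 0.00558 × 10³ Pa = 5.58
Sum: 2.26 + 4.17 + 2.71 + 5.58 = 14.72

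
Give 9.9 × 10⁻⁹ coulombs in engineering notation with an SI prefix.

= 9.9 × 10⁻⁹ coulombs; 10⁻⁹ is nano.

9.9 nanocoulombs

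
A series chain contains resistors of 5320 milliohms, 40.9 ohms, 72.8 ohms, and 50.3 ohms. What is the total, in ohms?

169.32 ohms

In ohms:
  5320 milliohms = 5320 × 10⁻³ ohms = 5.32
  40.9 ohms → 40.9
  72.8 ohms → 72.8
  50.3 ohms → 50.3
Sum: 5.32 + 40.9 + 72.8 + 50.3 = 169.32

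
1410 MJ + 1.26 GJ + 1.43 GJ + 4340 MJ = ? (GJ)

8.44 GJ

In GJ:
  1410 MJ = 1410e-3 GJ = 1.41
  1.26 GJ → 1.26
  1.43 GJ → 1.43
  4340 MJ = 4340e-3 GJ = 4.34
Sum: 1.41 + 1.26 + 1.43 + 4.34 = 8.44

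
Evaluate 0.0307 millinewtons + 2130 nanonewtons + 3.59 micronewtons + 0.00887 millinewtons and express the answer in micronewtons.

45.29 micronewtons

In micronewtons:
  0.0307 millinewtons = 0.0307e3 micronewtons = 30.7
  2130 nanonewtons = 2130e-3 micronewtons = 2.13
  3.59 micronewtons → 3.59
  0.00887 millinewtons = 0.00887e3 micronewtons = 8.87
Sum: 30.7 + 2.13 + 3.59 + 8.87 = 45.29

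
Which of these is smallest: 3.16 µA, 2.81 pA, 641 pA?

3.16 µA = 0.00000316 A
2.81 pA = 0.00000000000281 A
641 pA = 0.000000000641 A

2.81 pA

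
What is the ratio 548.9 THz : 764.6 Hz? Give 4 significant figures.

717900000000

(548.9 × 10^12) / (764.6) = 0.71789 × 10^12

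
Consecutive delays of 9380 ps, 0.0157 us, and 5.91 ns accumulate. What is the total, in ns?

In ns:
  9380 ps = 9380 × 10^-3 ns = 9.38
  0.0157 us = 0.0157 × 10^3 ns = 15.7
  5.91 ns → 5.91
Sum: 9.38 + 15.7 + 5.91 = 30.99

30.99 ns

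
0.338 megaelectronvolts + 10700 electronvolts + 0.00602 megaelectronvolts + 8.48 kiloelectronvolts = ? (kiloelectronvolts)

In kiloelectronvolts:
  0.338 megaelectronvolts = 0.338 × 10³ kiloelectronvolts = 338
  10700 electronvolts = 10700 × 10⁻³ kiloelectronvolts = 10.7
  0.00602 megaelectronvolts = 0.00602 × 10³ kiloelectronvolts = 6.02
  8.48 kiloelectronvolts → 8.48
Sum: 338 + 10.7 + 6.02 + 8.48 = 363.2

363.2 kiloelectronvolts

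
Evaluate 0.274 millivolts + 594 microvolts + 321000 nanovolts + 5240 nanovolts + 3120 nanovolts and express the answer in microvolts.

In microvolts:
  0.274 millivolts = 0.274 × 10^3 microvolts = 274
  594 microvolts → 594
  321000 nanovolts = 321000 × 10^-3 microvolts = 321
  5240 nanovolts = 5240 × 10^-3 microvolts = 5.24
  3120 nanovolts = 3120 × 10^-3 microvolts = 3.12
Sum: 274 + 594 + 321 + 5.24 + 3.12 = 1197.36

1197.36 microvolts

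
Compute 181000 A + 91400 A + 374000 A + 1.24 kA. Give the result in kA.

In kA:
  181000 A = 181000e-3 kA = 181
  91400 A = 91400e-3 kA = 91.4
  374000 A = 374000e-3 kA = 374
  1.24 kA → 1.24
Sum: 181 + 91.4 + 374 + 1.24 = 647.64

647.64 kA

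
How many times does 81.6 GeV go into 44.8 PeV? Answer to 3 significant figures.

549000

(44.8e15) / (81.6e9) = 0.549e6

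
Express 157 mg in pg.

157000000000 pg

milli = 10⁻³, pico = 10⁻¹²; factor is 10⁹.
157 × 10⁹ = 157000000000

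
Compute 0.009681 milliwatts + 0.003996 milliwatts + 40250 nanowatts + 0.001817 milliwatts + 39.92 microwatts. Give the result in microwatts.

95.664 microwatts

In microwatts:
  0.009681 milliwatts = 0.009681e3 microwatts = 9.681
  0.003996 milliwatts = 0.003996e3 microwatts = 3.996
  40250 nanowatts = 40250e-3 microwatts = 40.25
  0.001817 milliwatts = 0.001817e3 microwatts = 1.817
  39.92 microwatts → 39.92
Sum: 9.681 + 3.996 + 40.25 + 1.817 + 39.92 = 95.664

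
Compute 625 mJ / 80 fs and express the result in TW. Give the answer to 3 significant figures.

(625 × 10⁻³) / (80 × 10⁻¹⁵) = 7.8125 × 10¹² W

7.81 TW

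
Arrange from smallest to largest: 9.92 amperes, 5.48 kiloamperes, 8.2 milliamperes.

8.2 milliamperes < 9.92 amperes < 5.48 kiloamperes

9.92 amperes = 9.92 amperes
5.48 kiloamperes = 5480 amperes
8.2 milliamperes = 0.0082 amperes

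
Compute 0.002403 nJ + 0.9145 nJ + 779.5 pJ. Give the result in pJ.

In pJ:
  0.002403 nJ = 0.002403 × 10³ pJ = 2.403
  0.9145 nJ = 0.9145 × 10³ pJ = 914.5
  779.5 pJ → 779.5
Sum: 2.403 + 914.5 + 779.5 = 1696.403

1696.403 pJ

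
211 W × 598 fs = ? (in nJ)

211 × 598e-15 = 126178e-15 J

0.126178 nJ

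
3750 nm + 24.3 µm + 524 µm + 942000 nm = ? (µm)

1494.05 µm

In µm:
  3750 nm = 3750e-3 µm = 3.75
  24.3 µm → 24.3
  524 µm → 524
  942000 nm = 942000e-3 µm = 942
Sum: 3.75 + 24.3 + 524 + 942 = 1494.05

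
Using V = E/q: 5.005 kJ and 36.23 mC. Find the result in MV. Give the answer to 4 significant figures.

(5.005 × 10^3) / (36.23 × 10^-3) = 0.138145 × 10^6 V

0.1381 MV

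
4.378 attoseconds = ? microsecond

atto = 10⁻¹⁸, micro = 10⁻⁶; factor is 10⁻¹².
4.378 × 10⁻¹² = 0.000000000004378

0.000000000004378 microseconds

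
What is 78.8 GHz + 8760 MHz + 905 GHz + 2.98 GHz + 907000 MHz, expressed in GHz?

1902.54 GHz

In GHz:
  78.8 GHz → 78.8
  8760 MHz = 8760 × 10⁻³ GHz = 8.76
  905 GHz → 905
  2.98 GHz → 2.98
  907000 MHz = 907000 × 10⁻³ GHz = 907
Sum: 78.8 + 8.76 + 905 + 2.98 + 907 = 1902.54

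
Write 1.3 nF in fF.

1300000 fF

nano = 10⁻⁹, femto = 10⁻¹⁵; factor is 10⁶.
1.3 × 10⁶ = 1300000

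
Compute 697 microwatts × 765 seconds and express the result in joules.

697 × 10⁻⁶ × 765 = 533205 × 10⁻⁶ J

0.533205 joules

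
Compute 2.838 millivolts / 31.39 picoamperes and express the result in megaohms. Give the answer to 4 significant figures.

(2.838e-3) / (31.39e-12) = 0.090411e9 Ω

90.41 megaohms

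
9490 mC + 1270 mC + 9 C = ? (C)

In C:
  9490 mC = 9490e-3 C = 9.49
  1270 mC = 1270e-3 C = 1.27
  9 C → 9
Sum: 9.49 + 1.27 + 9 = 19.76

19.76 C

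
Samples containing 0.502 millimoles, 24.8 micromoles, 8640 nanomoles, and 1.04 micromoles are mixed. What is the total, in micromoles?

536.48 micromoles

In micromoles:
  0.502 millimoles = 0.502e3 micromoles = 502
  24.8 micromoles → 24.8
  8640 nanomoles = 8640e-3 micromoles = 8.64
  1.04 micromoles → 1.04
Sum: 502 + 24.8 + 8.64 + 1.04 = 536.48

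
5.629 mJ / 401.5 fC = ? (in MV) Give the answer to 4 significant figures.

(5.629 × 10⁻³) / (401.5 × 10⁻¹⁵) = 0.0140199 × 10¹² V

14020 MV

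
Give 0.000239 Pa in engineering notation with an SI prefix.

= 239e-6 Pa; 1e-6 is micro.

239 uPa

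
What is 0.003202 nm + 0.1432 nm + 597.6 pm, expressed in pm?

744.002 pm

In pm:
  0.003202 nm = 0.003202e3 pm = 3.202
  0.1432 nm = 0.1432e3 pm = 143.2
  597.6 pm → 597.6
Sum: 3.202 + 143.2 + 597.6 = 744.002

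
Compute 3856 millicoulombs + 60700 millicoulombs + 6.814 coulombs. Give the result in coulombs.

In coulombs:
  3856 millicoulombs = 3856e-3 coulombs = 3.856
  60700 millicoulombs = 60700e-3 coulombs = 60.7
  6.814 coulombs → 6.814
Sum: 3.856 + 60.7 + 6.814 = 71.37

71.37 coulombs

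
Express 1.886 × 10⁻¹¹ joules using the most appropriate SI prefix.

18.86 picojoules

= 18.86 × 10⁻¹² joules; 10⁻¹² is pico.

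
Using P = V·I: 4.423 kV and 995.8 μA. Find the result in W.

4.423 × 10³ × 995.8 × 10⁻⁶ = 4404.4234 × 10⁻³ W

4.4044234 W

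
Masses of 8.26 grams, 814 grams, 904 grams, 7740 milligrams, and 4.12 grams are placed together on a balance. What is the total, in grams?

In grams:
  8.26 grams → 8.26
  814 grams → 814
  904 grams → 904
  7740 milligrams = 7740 × 10^-3 grams = 7.74
  4.12 grams → 4.12
Sum: 8.26 + 814 + 904 + 7.74 + 4.12 = 1738.12

1738.12 grams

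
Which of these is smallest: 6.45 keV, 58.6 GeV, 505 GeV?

6.45 keV

6.45 keV = 6450 eV
58.6 GeV = 58600000000 eV
505 GeV = 505000000000 eV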